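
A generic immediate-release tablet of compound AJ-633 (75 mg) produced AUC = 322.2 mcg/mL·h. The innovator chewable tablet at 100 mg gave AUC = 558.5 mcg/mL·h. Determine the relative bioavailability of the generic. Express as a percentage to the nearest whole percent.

F_rel = (AUC_test/D_test) / (AUC_ref/D_ref)
      = (322.2/75) / (558.5/100)
      = 4.296 / 5.585 = 0.7692 = 76.92%

F_rel = 77%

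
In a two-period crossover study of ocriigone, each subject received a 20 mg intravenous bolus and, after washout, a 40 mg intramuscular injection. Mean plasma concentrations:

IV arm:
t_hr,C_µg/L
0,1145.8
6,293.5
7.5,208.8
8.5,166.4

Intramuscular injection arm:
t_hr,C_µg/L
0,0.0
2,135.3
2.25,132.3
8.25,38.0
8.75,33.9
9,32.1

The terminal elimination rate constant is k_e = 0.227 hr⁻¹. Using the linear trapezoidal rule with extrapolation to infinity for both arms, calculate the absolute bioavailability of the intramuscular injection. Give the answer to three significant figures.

F = 0.0754

Trapezoidal AUC_0→8.5 (IV):
  [0→6]: (1145.8+293.5)/2 × 6 = 4317.9
  [6→7.5]: (293.5+208.8)/2 × 1.5 = 376.725
  [7.5→8.5]: (208.8+166.4)/2 × 1 = 187.6
  Sum = 4882.225 µg/L·hr
IV tail: 166.4/0.227 = 733.040; AUC_iv,0→∞ = 4882.225 + 733.040 = 5615.265 µg/L·hr
Trapezoidal AUC_0→9 (intramuscular injection):
  [0→2]: (0.0+135.3)/2 × 2 = 135.3
  [2→2.25]: (135.3+132.3)/2 × 0.25 = 33.45
  [2.25→8.25]: (132.3+38.0)/2 × 6 = 510.9
  [8.25→8.75]: (38.0+33.9)/2 × 0.5 = 17.975
  [8.75→9]: (33.9+32.1)/2 × 0.25 = 8.25
  Sum = 705.875 µg/L·hr
intramuscular injection tail: 32.1/0.227 = 141.410; AUC_ev,0→∞ = 705.875 + 141.410 = 847.285 µg/L·hr
F = (AUC_ev/D_ev)/(AUC_iv/D_iv) = (847.285/40)/(5615.265/20) = 21.182125/280.76325 = 0.0754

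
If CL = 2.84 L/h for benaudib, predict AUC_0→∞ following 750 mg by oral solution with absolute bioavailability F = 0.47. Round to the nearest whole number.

AUC = 124 mg/L·h

AUC_0→∞ = F × Dose / CL
        = 0.47 × 750 / 2.84 = 124.12 mg/L·h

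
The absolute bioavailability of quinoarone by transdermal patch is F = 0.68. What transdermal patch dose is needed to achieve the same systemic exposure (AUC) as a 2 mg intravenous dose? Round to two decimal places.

For equal systemic exposure: F × D_ev = D_iv
D_ev = D_iv / F = 2 / 0.68 = 2.94118 mg

D_transdermal = 2.94 mg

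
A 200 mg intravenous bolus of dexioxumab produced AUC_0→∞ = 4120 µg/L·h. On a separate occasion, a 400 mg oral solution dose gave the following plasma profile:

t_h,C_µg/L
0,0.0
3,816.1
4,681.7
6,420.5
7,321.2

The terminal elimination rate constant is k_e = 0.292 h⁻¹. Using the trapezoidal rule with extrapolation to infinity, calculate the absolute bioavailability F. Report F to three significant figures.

F = 0.552

Trapezoidal AUC_0→7 (oral solution):
  [0→3]: (0.0+816.1)/2 × 3 = 1224.15
  [3→4]: (816.1+681.7)/2 × 1 = 748.9
  [4→6]: (681.7+420.5)/2 × 2 = 1102.2
  [6→7]: (420.5+321.2)/2 × 1 = 370.85
  Sum = 3446.1 µg/L·h
Tail: C_last/k_e = 321.2/0.292 = 1100.000
AUC_0→∞ (oral solution) = 3446.1 + 1100.000 = 4546.1 µg/L·h
F = (AUC_ev/D_ev)/(AUC_iv/D_iv) = (4546.1/400)/(4120/200) = 11.36525/20.6 = 0.5517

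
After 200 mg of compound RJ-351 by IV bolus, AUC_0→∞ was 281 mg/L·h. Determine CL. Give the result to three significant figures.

CL = Dose_iv / AUC_0→∞
   = 200 / 281 = 0.711744 L/h

CL = 0.712 L/h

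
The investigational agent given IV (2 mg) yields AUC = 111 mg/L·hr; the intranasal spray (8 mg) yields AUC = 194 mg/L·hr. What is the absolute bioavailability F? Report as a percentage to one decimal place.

F = (AUC_ev / D_ev) / (AUC_iv / D_iv)
  = (194/8) / (111/2)
  = 24.25 / 55.5 = 0.4369
  = 43.69%

F = 43.7%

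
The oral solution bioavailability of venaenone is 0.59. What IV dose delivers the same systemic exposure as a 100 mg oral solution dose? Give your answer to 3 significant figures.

Systemic exposure from an extravascular dose = F × D_ev, so the equivalent IV dose is F × D_ev.
D_iv = F × D_ev = 0.59 × 100 = 59 mg

D_iv = 59.0 mg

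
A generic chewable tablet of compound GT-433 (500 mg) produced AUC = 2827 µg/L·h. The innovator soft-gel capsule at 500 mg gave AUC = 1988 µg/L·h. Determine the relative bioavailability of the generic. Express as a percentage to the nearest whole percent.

F_rel = 142%

F_rel = (AUC_test/D_test) / (AUC_ref/D_ref)
      = (2827/500) / (1988/500)
      = 5.654 / 3.976 = 1.4220 = 142.20%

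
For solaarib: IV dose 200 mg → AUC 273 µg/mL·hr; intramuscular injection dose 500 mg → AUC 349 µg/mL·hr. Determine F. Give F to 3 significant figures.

F = (AUC_ev / D_ev) / (AUC_iv / D_iv)
  = (349/500) / (273/200)
  = 0.698 / 1.365 = 0.5114

F = 0.511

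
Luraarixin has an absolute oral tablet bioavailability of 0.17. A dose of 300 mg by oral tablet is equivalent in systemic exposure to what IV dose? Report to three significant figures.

Systemic exposure from an extravascular dose = F × D_ev, so the equivalent IV dose is F × D_ev.
D_iv = F × D_ev = 0.17 × 300 = 51 mg

D_iv = 51.0 mg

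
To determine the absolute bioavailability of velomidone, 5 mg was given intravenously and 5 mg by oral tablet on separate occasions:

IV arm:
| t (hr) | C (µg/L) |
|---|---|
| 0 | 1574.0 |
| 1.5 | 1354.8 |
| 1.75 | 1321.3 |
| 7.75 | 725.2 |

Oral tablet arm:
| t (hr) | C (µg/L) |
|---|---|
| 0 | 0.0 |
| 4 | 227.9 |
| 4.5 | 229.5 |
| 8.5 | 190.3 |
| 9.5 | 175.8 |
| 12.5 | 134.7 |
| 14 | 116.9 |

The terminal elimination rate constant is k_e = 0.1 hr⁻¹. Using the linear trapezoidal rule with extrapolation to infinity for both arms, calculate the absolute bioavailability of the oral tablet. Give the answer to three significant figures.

Trapezoidal AUC_0→7.75 (IV):
  [0→1.5]: (1574.0+1354.8)/2 × 1.5 = 2196.6
  [1.5→1.75]: (1354.8+1321.3)/2 × 0.25 = 334.5125
  [1.75→7.75]: (1321.3+725.2)/2 × 6 = 6139.5
  Sum = 8670.6125 µg/L·hr
IV tail: 725.2/0.1 = 7252.000; AUC_iv,0→∞ = 8670.6125 + 7252.000 = 15922.6125 µg/L·hr
Trapezoidal AUC_0→14 (oral tablet):
  [0→4]: (0.0+227.9)/2 × 4 = 455.8
  [4→4.5]: (227.9+229.5)/2 × 0.5 = 114.35
  [4.5→8.5]: (229.5+190.3)/2 × 4 = 839.6
  [8.5→9.5]: (190.3+175.8)/2 × 1 = 183.05
  [9.5→12.5]: (175.8+134.7)/2 × 3 = 465.75
  [12.5→14]: (134.7+116.9)/2 × 1.5 = 188.7
  Sum = 2247.25 µg/L·hr
oral tablet tail: 116.9/0.1 = 1169.000; AUC_ev,0→∞ = 2247.25 + 1169.000 = 3416.25 µg/L·hr
F = (AUC_ev/D_ev)/(AUC_iv/D_iv) = (3416.25/5)/(15922.6125/5) = 683.25/3184.5225 = 0.2146

F = 0.215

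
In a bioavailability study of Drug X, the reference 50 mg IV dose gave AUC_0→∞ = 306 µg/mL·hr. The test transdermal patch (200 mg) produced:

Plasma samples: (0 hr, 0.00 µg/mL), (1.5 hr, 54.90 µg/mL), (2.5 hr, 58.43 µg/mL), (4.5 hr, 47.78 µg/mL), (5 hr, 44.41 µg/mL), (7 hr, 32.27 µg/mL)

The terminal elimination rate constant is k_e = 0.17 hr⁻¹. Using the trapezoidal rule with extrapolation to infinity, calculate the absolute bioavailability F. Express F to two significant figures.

Trapezoidal AUC_0→7 (transdermal patch):
  [0→1.5]: (0.00+54.90)/2 × 1.5 = 41.175
  [1.5→2.5]: (54.90+58.43)/2 × 1 = 56.665
  [2.5→4.5]: (58.43+47.78)/2 × 2 = 106.21
  [4.5→5]: (47.78+44.41)/2 × 0.5 = 23.0475
  [5→7]: (44.41+32.27)/2 × 2 = 76.68
  Sum = 303.7775 µg/mL·hr
Tail: C_last/k_e = 32.27/0.17 = 189.824
AUC_0→∞ (transdermal patch) = 303.7775 + 189.824 = 493.6015 µg/mL·hr
F = (AUC_ev/D_ev)/(AUC_iv/D_iv) = (493.6015/200)/(306/50) = 2.4680075/6.12 = 0.4033

F = 0.40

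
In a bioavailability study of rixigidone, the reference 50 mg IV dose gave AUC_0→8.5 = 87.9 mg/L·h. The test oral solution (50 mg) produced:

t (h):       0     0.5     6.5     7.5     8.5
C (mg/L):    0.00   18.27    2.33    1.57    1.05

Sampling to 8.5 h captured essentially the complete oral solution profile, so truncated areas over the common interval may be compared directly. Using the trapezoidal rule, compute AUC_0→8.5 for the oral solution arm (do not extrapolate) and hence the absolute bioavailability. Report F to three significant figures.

F = 0.792

Trapezoidal AUC_0→8.5 (oral solution):
  [0→0.5]: (0.00+18.27)/2 × 0.5 = 4.5675
  [0.5→6.5]: (18.27+2.33)/2 × 6 = 61.8
  [6.5→7.5]: (2.33+1.57)/2 × 1 = 1.95
  [7.5→8.5]: (1.57+1.05)/2 × 1 = 1.31
  Sum = 69.6275 mg/L·h
F = (AUC_ev/D_ev)/(AUC_iv/D_iv) = (69.6275/50)/(87.9/50) = 1.39255/1.758 = 0.7921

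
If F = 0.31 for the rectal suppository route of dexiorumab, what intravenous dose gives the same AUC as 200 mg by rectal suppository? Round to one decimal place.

D_iv = 62.0 mg

Systemic exposure from an extravascular dose = F × D_ev, so the equivalent IV dose is F × D_ev.
D_iv = F × D_ev = 0.31 × 200 = 62 mg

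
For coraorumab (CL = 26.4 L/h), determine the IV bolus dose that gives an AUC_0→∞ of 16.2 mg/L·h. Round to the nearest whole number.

Dose_iv = CL × AUC_0→∞
     = 26.4 × 16.2 = 427.68 mg

Dose = 428 mg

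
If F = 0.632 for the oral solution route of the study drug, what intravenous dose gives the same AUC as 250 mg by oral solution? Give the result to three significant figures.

Systemic exposure from an extravascular dose = F × D_ev, so the equivalent IV dose is F × D_ev.
D_iv = F × D_ev = 0.632 × 250 = 158 mg

D_iv = 158 mg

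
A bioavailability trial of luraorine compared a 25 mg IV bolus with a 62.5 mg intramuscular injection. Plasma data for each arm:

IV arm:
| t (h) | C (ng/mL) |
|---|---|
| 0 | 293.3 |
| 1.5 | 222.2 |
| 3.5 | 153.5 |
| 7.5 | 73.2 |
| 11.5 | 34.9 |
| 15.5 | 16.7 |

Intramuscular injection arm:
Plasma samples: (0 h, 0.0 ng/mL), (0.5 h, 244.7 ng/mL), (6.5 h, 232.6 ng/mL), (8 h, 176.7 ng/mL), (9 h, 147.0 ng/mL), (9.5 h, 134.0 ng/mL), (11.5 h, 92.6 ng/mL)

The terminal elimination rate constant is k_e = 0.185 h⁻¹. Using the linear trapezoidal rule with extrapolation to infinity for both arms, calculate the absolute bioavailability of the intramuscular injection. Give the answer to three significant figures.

Trapezoidal AUC_0→15.5 (IV):
  [0→1.5]: (293.3+222.2)/2 × 1.5 = 386.625
  [1.5→3.5]: (222.2+153.5)/2 × 2 = 375.7
  [3.5→7.5]: (153.5+73.2)/2 × 4 = 453.4
  [7.5→11.5]: (73.2+34.9)/2 × 4 = 216.2
  [11.5→15.5]: (34.9+16.7)/2 × 4 = 103.2
  Sum = 1535.125 ng/mL·h
IV tail: 16.7/0.185 = 90.270; AUC_iv,0→∞ = 1535.125 + 90.270 = 1625.395 ng/mL·h
Trapezoidal AUC_0→11.5 (intramuscular injection):
  [0→0.5]: (0.0+244.7)/2 × 0.5 = 61.175
  [0.5→6.5]: (244.7+232.6)/2 × 6 = 1431.9
  [6.5→8]: (232.6+176.7)/2 × 1.5 = 306.975
  [8→9]: (176.7+147.0)/2 × 1 = 161.85
  [9→9.5]: (147.0+134.0)/2 × 0.5 = 70.25
  [9.5→11.5]: (134.0+92.6)/2 × 2 = 226.6
  Sum = 2258.75 ng/mL·h
intramuscular injection tail: 92.6/0.185 = 500.541; AUC_ev,0→∞ = 2258.75 + 500.541 = 2759.291 ng/mL·h
F = (AUC_ev/D_ev)/(AUC_iv/D_iv) = (2759.291/62.5)/(1625.395/25) = 44.148656/65.0158 = 0.6790

F = 0.679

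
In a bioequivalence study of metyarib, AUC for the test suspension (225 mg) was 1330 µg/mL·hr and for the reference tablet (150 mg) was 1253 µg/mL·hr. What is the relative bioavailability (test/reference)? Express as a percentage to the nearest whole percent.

F_rel = (AUC_test/D_test) / (AUC_ref/D_ref)
      = (1330/225) / (1253/150)
      = 5.91111 / 8.35333 = 0.7076 = 70.76%

F_rel = 71%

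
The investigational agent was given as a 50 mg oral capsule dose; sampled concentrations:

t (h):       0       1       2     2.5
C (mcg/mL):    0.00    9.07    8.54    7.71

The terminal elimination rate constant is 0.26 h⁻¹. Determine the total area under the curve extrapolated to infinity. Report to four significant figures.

Trapezoidal AUC_0→2.5:
  [0→1]: (0.00+9.07)/2 × 1 = 4.535
  [1→2]: (9.07+8.54)/2 × 1 = 8.805
  [2→2.5]: (8.54+7.71)/2 × 0.5 = 4.0625
  Sum = 17.4025 mcg/mL·h
Extrapolated tail: C_last / k_e = 7.71 / 0.26 = 29.654
AUC_0→∞ = 17.4025 + 29.654 = 47.0565 mcg/mL·h

AUC = 47.06 mcg/mL·h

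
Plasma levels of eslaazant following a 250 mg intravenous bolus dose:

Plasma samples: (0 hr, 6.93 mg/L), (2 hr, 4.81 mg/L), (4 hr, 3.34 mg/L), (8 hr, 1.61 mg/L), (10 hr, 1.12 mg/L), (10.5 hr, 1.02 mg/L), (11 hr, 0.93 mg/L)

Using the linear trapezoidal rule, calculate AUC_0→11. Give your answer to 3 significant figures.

AUC = 33.5 mg/L·hr

Trapezoidal AUC_0→11:
  [0→2]: (6.93+4.81)/2 × 2 = 11.74
  [2→4]: (4.81+3.34)/2 × 2 = 8.15
  [4→8]: (3.34+1.61)/2 × 4 = 9.9
  [8→10]: (1.61+1.12)/2 × 2 = 2.73
  [10→10.5]: (1.12+1.02)/2 × 0.5 = 0.535
  [10.5→11]: (1.02+0.93)/2 × 0.5 = 0.4875
  Sum = 33.5425 mg/L·hr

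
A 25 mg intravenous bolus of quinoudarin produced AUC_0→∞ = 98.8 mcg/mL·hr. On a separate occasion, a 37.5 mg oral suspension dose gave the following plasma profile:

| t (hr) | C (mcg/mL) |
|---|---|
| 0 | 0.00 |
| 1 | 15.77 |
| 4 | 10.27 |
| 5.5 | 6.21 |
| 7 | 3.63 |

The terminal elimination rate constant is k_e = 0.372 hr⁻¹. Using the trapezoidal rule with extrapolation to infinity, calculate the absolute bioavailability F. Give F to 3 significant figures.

F = 0.516

Trapezoidal AUC_0→7 (oral suspension):
  [0→1]: (0.00+15.77)/2 × 1 = 7.885
  [1→4]: (15.77+10.27)/2 × 3 = 39.06
  [4→5.5]: (10.27+6.21)/2 × 1.5 = 12.36
  [5.5→7]: (6.21+3.63)/2 × 1.5 = 7.38
  Sum = 66.685 mcg/mL·hr
Tail: C_last/k_e = 3.63/0.372 = 9.758
AUC_0→∞ (oral suspension) = 66.685 + 9.758 = 76.443 mcg/mL·hr
F = (AUC_ev/D_ev)/(AUC_iv/D_iv) = (76.443/37.5)/(98.8/25) = 2.03848/3.952 = 0.5158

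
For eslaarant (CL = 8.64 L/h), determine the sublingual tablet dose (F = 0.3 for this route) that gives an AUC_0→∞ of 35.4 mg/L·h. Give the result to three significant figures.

Dose = 1020 mg

Dose = CL × AUC_0→∞ / F
     = 8.64 × 35.4 / 0.3 = 1019.52 mg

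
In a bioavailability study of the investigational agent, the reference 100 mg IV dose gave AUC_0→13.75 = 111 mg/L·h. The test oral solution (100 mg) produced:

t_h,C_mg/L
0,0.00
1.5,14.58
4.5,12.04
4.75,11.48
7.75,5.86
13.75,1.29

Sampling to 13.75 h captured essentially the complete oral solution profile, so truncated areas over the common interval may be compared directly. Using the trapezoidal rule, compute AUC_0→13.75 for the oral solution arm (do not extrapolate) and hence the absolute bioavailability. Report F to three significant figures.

F = 0.912

Trapezoidal AUC_0→13.75 (oral solution):
  [0→1.5]: (0.00+14.58)/2 × 1.5 = 10.935
  [1.5→4.5]: (14.58+12.04)/2 × 3 = 39.93
  [4.5→4.75]: (12.04+11.48)/2 × 0.25 = 2.94
  [4.75→7.75]: (11.48+5.86)/2 × 3 = 26.01
  [7.75→13.75]: (5.86+1.29)/2 × 6 = 21.45
  Sum = 101.265 mg/L·h
F = (AUC_ev/D_ev)/(AUC_iv/D_iv) = (101.265/100)/(111/100) = 1.01265/1.11 = 0.9123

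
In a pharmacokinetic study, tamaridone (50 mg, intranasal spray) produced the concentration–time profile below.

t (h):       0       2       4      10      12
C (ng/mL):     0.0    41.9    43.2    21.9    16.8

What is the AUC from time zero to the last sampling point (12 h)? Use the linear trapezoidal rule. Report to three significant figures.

Trapezoidal AUC_0→12:
  [0→2]: (0.0+41.9)/2 × 2 = 41.9
  [2→4]: (41.9+43.2)/2 × 2 = 85.1
  [4→10]: (43.2+21.9)/2 × 6 = 195.3
  [10→12]: (21.9+16.8)/2 × 2 = 38.7
  Sum = 361.0 ng/mL·h

AUC = 361 ng/mL·h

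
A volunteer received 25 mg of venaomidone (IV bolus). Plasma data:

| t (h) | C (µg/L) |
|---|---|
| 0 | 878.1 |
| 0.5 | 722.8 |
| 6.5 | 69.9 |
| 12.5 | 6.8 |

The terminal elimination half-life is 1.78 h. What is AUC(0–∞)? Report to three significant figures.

Trapezoidal AUC_0→12.5:
  [0→0.5]: (878.1+722.8)/2 × 0.5 = 400.225
  [0.5→6.5]: (722.8+69.9)/2 × 6 = 2378.1
  [6.5→12.5]: (69.9+6.8)/2 × 6 = 230.1
  Sum = 3008.425 µg/L·h
k_e = ln2 / t½ = 0.693147 / 1.78 = 0.3894 h^-1
Extrapolated tail: C_last / k_e = 6.8 / 0.3894 = 17.463
AUC_0→∞ = 3008.425 + 17.463 = 3025.888 µg/L·h

AUC = 3030 µg/L·h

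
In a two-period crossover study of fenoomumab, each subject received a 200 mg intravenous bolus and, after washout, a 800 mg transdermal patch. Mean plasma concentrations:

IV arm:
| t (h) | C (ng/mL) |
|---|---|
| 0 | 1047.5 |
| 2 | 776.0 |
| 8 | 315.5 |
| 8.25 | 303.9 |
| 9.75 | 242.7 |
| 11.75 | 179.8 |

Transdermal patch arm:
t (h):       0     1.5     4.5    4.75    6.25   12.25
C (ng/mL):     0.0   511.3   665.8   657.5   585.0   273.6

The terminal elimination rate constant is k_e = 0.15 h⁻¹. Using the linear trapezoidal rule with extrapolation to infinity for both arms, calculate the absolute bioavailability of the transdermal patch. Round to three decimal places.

F = 0.265

Trapezoidal AUC_0→11.75 (IV):
  [0→2]: (1047.5+776.0)/2 × 2 = 1823.5
  [2→8]: (776.0+315.5)/2 × 6 = 3274.5
  [8→8.25]: (315.5+303.9)/2 × 0.25 = 77.425
  [8.25→9.75]: (303.9+242.7)/2 × 1.5 = 409.95
  [9.75→11.75]: (242.7+179.8)/2 × 2 = 422.5
  Sum = 6007.875 ng/mL·h
IV tail: 179.8/0.15 = 1198.667; AUC_iv,0→∞ = 6007.875 + 1198.667 = 7206.542 ng/mL·h
Trapezoidal AUC_0→12.25 (transdermal patch):
  [0→1.5]: (0.0+511.3)/2 × 1.5 = 383.475
  [1.5→4.5]: (511.3+665.8)/2 × 3 = 1765.65
  [4.5→4.75]: (665.8+657.5)/2 × 0.25 = 165.4125
  [4.75→6.25]: (657.5+585.0)/2 × 1.5 = 931.875
  [6.25→12.25]: (585.0+273.6)/2 × 6 = 2575.8
  Sum = 5822.2125 ng/mL·h
transdermal patch tail: 273.6/0.15 = 1824.000; AUC_ev,0→∞ = 5822.2125 + 1824.000 = 7646.2125 ng/mL·h
F = (AUC_ev/D_ev)/(AUC_iv/D_iv) = (7646.2125/800)/(7206.542/200) = 9.55777/36.03271 = 0.2653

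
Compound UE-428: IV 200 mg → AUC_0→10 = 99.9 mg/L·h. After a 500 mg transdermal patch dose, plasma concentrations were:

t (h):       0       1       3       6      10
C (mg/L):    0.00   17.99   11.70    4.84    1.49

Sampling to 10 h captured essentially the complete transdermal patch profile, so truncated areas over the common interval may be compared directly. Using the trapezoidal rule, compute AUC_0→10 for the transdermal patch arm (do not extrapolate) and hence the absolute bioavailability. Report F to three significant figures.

F = 0.305

Trapezoidal AUC_0→10 (transdermal patch):
  [0→1]: (0.00+17.99)/2 × 1 = 8.995
  [1→3]: (17.99+11.70)/2 × 2 = 29.69
  [3→6]: (11.70+4.84)/2 × 3 = 24.81
  [6→10]: (4.84+1.49)/2 × 4 = 12.66
  Sum = 76.155 mg/L·h
F = (AUC_ev/D_ev)/(AUC_iv/D_iv) = (76.155/500)/(99.9/200) = 0.15231/0.4995 = 0.3049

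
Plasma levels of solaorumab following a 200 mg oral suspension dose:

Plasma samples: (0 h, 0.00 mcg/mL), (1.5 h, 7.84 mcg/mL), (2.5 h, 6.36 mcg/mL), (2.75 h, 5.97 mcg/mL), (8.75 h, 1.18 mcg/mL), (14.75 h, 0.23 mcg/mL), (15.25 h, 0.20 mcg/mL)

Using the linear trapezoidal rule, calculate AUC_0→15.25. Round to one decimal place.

AUC = 40.3 mcg/mL·h

Trapezoidal AUC_0→15.25:
  [0→1.5]: (0.00+7.84)/2 × 1.5 = 5.88
  [1.5→2.5]: (7.84+6.36)/2 × 1 = 7.1
  [2.5→2.75]: (6.36+5.97)/2 × 0.25 = 1.54125
  [2.75→8.75]: (5.97+1.18)/2 × 6 = 21.45
  [8.75→14.75]: (1.18+0.23)/2 × 6 = 4.23
  [14.75→15.25]: (0.23+0.20)/2 × 0.5 = 0.1075
  Sum = 40.30875 mcg/mL·h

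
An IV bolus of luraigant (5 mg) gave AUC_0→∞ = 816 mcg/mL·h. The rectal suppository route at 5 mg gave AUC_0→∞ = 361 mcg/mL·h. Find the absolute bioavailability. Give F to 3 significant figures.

F = 0.442

F = (AUC_ev / D_ev) / (AUC_iv / D_iv)
  = (361/5) / (816/5)
  = 72.2 / 163.2 = 0.4424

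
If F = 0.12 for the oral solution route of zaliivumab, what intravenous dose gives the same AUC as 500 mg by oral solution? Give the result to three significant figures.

Systemic exposure from an extravascular dose = F × D_ev, so the equivalent IV dose is F × D_ev.
D_iv = F × D_ev = 0.12 × 500 = 60 mg

D_iv = 60.0 mg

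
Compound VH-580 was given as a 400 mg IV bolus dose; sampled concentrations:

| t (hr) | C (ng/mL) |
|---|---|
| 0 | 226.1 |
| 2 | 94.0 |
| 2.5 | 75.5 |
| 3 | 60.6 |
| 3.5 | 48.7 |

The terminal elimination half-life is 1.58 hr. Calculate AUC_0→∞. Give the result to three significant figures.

Trapezoidal AUC_0→3.5:
  [0→2]: (226.1+94.0)/2 × 2 = 320.1
  [2→2.5]: (94.0+75.5)/2 × 0.5 = 42.375
  [2.5→3]: (75.5+60.6)/2 × 0.5 = 34.025
  [3→3.5]: (60.6+48.7)/2 × 0.5 = 27.325
  Sum = 423.825 ng/mL·hr
k_e = ln2 / t½ = 0.693147 / 1.58 = 0.4387 hr^-1
Extrapolated tail: C_last / k_e = 48.7 / 0.4387 = 111.010
AUC_0→∞ = 423.825 + 111.010 = 534.835 ng/mL·hr

AUC = 535 ng/mL·hr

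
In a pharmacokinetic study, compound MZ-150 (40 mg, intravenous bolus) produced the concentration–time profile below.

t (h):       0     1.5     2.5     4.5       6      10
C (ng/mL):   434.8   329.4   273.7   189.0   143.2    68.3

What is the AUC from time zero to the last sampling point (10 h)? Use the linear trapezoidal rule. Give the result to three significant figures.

Trapezoidal AUC_0→10:
  [0→1.5]: (434.8+329.4)/2 × 1.5 = 573.15
  [1.5→2.5]: (329.4+273.7)/2 × 1 = 301.55
  [2.5→4.5]: (273.7+189.0)/2 × 2 = 462.7
  [4.5→6]: (189.0+143.2)/2 × 1.5 = 249.15
  [6→10]: (143.2+68.3)/2 × 4 = 423.0
  Sum = 2009.55 ng/mL·h

AUC = 2010 ng/mL·h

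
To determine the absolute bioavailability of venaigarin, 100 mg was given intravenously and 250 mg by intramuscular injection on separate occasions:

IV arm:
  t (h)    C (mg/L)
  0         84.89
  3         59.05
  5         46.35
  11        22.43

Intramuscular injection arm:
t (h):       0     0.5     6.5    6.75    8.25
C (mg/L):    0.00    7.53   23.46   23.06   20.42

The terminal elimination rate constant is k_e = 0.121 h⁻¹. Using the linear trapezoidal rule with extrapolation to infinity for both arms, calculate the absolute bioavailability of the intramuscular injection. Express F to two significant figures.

Trapezoidal AUC_0→11 (IV):
  [0→3]: (84.89+59.05)/2 × 3 = 215.91
  [3→5]: (59.05+46.35)/2 × 2 = 105.4
  [5→11]: (46.35+22.43)/2 × 6 = 206.34
  Sum = 527.65 mg/L·h
IV tail: 22.43/0.121 = 185.372; AUC_iv,0→∞ = 527.65 + 185.372 = 713.022 mg/L·h
Trapezoidal AUC_0→8.25 (intramuscular injection):
  [0→0.5]: (0.00+7.53)/2 × 0.5 = 1.8825
  [0.5→6.5]: (7.53+23.46)/2 × 6 = 92.97
  [6.5→6.75]: (23.46+23.06)/2 × 0.25 = 5.815
  [6.75→8.25]: (23.06+20.42)/2 × 1.5 = 32.61
  Sum = 133.2775 mg/L·h
intramuscular injection tail: 20.42/0.121 = 168.760; AUC_ev,0→∞ = 133.2775 + 168.760 = 302.0375 mg/L·h
F = (AUC_ev/D_ev)/(AUC_iv/D_iv) = (302.0375/250)/(713.022/100) = 1.20815/7.13022 = 0.1694

F = 0.17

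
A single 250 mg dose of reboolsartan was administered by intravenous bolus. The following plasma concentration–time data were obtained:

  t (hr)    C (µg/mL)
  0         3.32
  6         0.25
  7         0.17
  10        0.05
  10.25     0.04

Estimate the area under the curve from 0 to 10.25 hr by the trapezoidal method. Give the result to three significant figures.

Trapezoidal AUC_0→10.25:
  [0→6]: (3.32+0.25)/2 × 6 = 10.71
  [6→7]: (0.25+0.17)/2 × 1 = 0.21
  [7→10]: (0.17+0.05)/2 × 3 = 0.33
  [10→10.25]: (0.05+0.04)/2 × 0.25 = 0.01125
  Sum = 11.26125 µg/mL·hr

AUC = 11.3 µg/mL·hr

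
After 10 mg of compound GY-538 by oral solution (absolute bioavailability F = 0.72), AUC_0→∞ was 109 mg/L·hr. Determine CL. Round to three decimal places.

CL = 0.066 L/hr

CL = F × Dose / AUC_0→∞
   = 0.72 × 10 / 109 = 0.066055 L/hr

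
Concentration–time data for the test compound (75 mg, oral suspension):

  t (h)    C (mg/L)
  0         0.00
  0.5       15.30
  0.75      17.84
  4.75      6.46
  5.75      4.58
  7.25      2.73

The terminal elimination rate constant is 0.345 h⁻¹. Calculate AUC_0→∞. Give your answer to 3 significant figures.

AUC = 75.5 mg/L·h

Trapezoidal AUC_0→7.25:
  [0→0.5]: (0.00+15.30)/2 × 0.5 = 3.825
  [0.5→0.75]: (15.30+17.84)/2 × 0.25 = 4.1425
  [0.75→4.75]: (17.84+6.46)/2 × 4 = 48.6
  [4.75→5.75]: (6.46+4.58)/2 × 1 = 5.52
  [5.75→7.25]: (4.58+2.73)/2 × 1.5 = 5.4825
  Sum = 67.57 mg/L·h
Extrapolated tail: C_last / k_e = 2.73 / 0.345 = 7.913
AUC_0→∞ = 67.57 + 7.913 = 75.483 mg/L·h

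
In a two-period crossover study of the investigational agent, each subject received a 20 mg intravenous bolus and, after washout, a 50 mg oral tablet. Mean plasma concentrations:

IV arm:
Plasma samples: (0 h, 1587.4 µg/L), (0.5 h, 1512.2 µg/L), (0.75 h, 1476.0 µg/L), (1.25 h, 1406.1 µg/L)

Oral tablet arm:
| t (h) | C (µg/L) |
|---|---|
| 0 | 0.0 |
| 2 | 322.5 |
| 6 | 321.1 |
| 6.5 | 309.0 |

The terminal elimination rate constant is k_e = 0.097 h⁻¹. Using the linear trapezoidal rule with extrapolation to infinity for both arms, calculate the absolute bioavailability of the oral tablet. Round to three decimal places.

Trapezoidal AUC_0→1.25 (IV):
  [0→0.5]: (1587.4+1512.2)/2 × 0.5 = 774.9
  [0.5→0.75]: (1512.2+1476.0)/2 × 0.25 = 373.525
  [0.75→1.25]: (1476.0+1406.1)/2 × 0.5 = 720.525
  Sum = 1868.95 µg/L·h
IV tail: 1406.1/0.097 = 14495.876; AUC_iv,0→∞ = 1868.95 + 14495.876 = 16364.826 µg/L·h
Trapezoidal AUC_0→6.5 (oral tablet):
  [0→2]: (0.0+322.5)/2 × 2 = 322.5
  [2→6]: (322.5+321.1)/2 × 4 = 1287.2
  [6→6.5]: (321.1+309.0)/2 × 0.5 = 157.525
  Sum = 1767.225 µg/L·h
oral tablet tail: 309.0/0.097 = 3185.567; AUC_ev,0→∞ = 1767.225 + 3185.567 = 4952.792 µg/L·h
F = (AUC_ev/D_ev)/(AUC_iv/D_iv) = (4952.792/50)/(16364.826/20) = 99.05584/818.2413 = 0.1211

F = 0.121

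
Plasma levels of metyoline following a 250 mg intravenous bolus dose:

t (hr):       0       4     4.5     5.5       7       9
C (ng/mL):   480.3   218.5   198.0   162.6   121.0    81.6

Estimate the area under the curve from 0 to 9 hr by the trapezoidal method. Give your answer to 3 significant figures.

Trapezoidal AUC_0→9:
  [0→4]: (480.3+218.5)/2 × 4 = 1397.6
  [4→4.5]: (218.5+198.0)/2 × 0.5 = 104.125
  [4.5→5.5]: (198.0+162.6)/2 × 1 = 180.3
  [5.5→7]: (162.6+121.0)/2 × 1.5 = 212.7
  [7→9]: (121.0+81.6)/2 × 2 = 202.6
  Sum = 2097.325 ng/mL·hr

AUC = 2100 ng/mL·hr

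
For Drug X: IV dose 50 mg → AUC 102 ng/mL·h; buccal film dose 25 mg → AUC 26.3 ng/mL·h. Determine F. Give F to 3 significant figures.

F = 0.516

F = (AUC_ev / D_ev) / (AUC_iv / D_iv)
  = (26.3/25) / (102/50)
  = 1.052 / 2.04 = 0.5157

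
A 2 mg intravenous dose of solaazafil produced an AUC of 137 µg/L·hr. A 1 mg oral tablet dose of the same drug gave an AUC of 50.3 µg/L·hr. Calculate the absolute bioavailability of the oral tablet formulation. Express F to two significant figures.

F = 0.73

F = (AUC_ev / D_ev) / (AUC_iv / D_iv)
  = (50.3/1) / (137/2)
  = 50.3 / 68.5 = 0.7343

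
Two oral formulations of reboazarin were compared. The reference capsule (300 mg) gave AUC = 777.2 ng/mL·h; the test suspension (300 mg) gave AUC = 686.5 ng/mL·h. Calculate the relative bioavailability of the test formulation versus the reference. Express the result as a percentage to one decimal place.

F_rel = 88.3%

F_rel = (AUC_test/D_test) / (AUC_ref/D_ref)
      = (686.5/300) / (777.2/300)
      = 2.28833 / 2.59067 = 0.8833 = 88.33%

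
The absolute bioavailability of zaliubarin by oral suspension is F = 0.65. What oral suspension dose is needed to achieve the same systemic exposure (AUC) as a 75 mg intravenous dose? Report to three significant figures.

D_oral = 115 mg

For equal systemic exposure: F × D_ev = D_iv
D_ev = D_iv / F = 75 / 0.65 = 115.385 mg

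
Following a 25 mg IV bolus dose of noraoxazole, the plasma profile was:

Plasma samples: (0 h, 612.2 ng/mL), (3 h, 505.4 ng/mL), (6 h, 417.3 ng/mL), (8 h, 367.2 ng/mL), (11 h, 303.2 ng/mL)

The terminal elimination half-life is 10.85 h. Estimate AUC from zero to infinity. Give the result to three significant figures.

AUC = 9600 ng/mL·h

Trapezoidal AUC_0→11:
  [0→3]: (612.2+505.4)/2 × 3 = 1676.4
  [3→6]: (505.4+417.3)/2 × 3 = 1384.05
  [6→8]: (417.3+367.2)/2 × 2 = 784.5
  [8→11]: (367.2+303.2)/2 × 3 = 1005.6
  Sum = 4850.55 ng/mL·h
k_e = ln2 / t½ = 0.693147 / 10.85 = 0.0639 h^-1
Extrapolated tail: C_last / k_e = 303.2 / 0.0639 = 4744.914
AUC_0→∞ = 4850.55 + 4744.914 = 9595.464 ng/mL·h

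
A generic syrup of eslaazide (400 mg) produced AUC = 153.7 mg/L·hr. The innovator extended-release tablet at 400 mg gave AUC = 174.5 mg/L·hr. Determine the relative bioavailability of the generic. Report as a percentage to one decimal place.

F_rel = (AUC_test/D_test) / (AUC_ref/D_ref)
      = (153.7/400) / (174.5/400)
      = 0.38425 / 0.43625 = 0.8808 = 88.08%

F_rel = 88.1%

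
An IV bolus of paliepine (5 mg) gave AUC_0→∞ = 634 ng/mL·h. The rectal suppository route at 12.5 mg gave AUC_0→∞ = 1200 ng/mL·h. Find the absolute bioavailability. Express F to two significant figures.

F = (AUC_ev / D_ev) / (AUC_iv / D_iv)
  = (1200/12.5) / (634/5)
  = 96 / 126.8 = 0.7571

F = 0.76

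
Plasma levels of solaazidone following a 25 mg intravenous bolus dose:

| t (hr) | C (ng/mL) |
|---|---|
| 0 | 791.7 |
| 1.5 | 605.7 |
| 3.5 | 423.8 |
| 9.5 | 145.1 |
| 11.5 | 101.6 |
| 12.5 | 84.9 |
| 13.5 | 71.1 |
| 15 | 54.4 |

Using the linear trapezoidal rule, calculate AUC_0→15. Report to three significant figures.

AUC = 4300 ng/mL·hr

Trapezoidal AUC_0→15:
  [0→1.5]: (791.7+605.7)/2 × 1.5 = 1048.05
  [1.5→3.5]: (605.7+423.8)/2 × 2 = 1029.5
  [3.5→9.5]: (423.8+145.1)/2 × 6 = 1706.7
  [9.5→11.5]: (145.1+101.6)/2 × 2 = 246.7
  [11.5→12.5]: (101.6+84.9)/2 × 1 = 93.25
  [12.5→13.5]: (84.9+71.1)/2 × 1 = 78.0
  [13.5→15]: (71.1+54.4)/2 × 1.5 = 94.125
  Sum = 4296.325 ng/mL·hr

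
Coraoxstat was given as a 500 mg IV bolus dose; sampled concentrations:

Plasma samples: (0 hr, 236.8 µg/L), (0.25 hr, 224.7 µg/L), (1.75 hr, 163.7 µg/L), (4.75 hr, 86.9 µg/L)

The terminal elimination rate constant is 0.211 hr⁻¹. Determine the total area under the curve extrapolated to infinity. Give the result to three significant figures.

AUC = 1140 µg/L·hr

Trapezoidal AUC_0→4.75:
  [0→0.25]: (236.8+224.7)/2 × 0.25 = 57.6875
  [0.25→1.75]: (224.7+163.7)/2 × 1.5 = 291.3
  [1.75→4.75]: (163.7+86.9)/2 × 3 = 375.9
  Sum = 724.8875 µg/L·hr
Extrapolated tail: C_last / k_e = 86.9 / 0.211 = 411.848
AUC_0→∞ = 724.8875 + 411.848 = 1136.7355 µg/L·hr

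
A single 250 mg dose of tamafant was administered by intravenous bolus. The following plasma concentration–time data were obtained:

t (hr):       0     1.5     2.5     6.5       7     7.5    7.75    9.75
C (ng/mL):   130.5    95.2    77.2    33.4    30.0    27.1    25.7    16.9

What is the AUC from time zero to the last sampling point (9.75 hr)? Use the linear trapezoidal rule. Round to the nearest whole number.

Trapezoidal AUC_0→9.75:
  [0→1.5]: (130.5+95.2)/2 × 1.5 = 169.275
  [1.5→2.5]: (95.2+77.2)/2 × 1 = 86.2
  [2.5→6.5]: (77.2+33.4)/2 × 4 = 221.2
  [6.5→7]: (33.4+30.0)/2 × 0.5 = 15.85
  [7→7.5]: (30.0+27.1)/2 × 0.5 = 14.275
  [7.5→7.75]: (27.1+25.7)/2 × 0.25 = 6.6
  [7.75→9.75]: (25.7+16.9)/2 × 2 = 42.6
  Sum = 556.0 ng/mL·hr

AUC = 556 ng/mL·hr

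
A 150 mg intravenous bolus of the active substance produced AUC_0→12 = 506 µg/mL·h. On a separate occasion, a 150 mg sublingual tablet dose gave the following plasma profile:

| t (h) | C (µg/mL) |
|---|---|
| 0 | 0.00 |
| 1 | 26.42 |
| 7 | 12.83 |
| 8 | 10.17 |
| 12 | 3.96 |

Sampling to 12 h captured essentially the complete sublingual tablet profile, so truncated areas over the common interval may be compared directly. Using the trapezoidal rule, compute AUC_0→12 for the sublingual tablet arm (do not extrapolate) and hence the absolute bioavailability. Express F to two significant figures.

Trapezoidal AUC_0→12 (sublingual tablet):
  [0→1]: (0.00+26.42)/2 × 1 = 13.21
  [1→7]: (26.42+12.83)/2 × 6 = 117.75
  [7→8]: (12.83+10.17)/2 × 1 = 11.5
  [8→12]: (10.17+3.96)/2 × 4 = 28.26
  Sum = 170.72 µg/mL·h
F = (AUC_ev/D_ev)/(AUC_iv/D_iv) = (170.72/150)/(506/150) = 1.13813/3.37333 = 0.3374

F = 0.34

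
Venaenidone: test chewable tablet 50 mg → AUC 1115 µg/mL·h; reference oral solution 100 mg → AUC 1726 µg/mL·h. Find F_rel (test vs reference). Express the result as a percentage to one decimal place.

F_rel = 129.2%

F_rel = (AUC_test/D_test) / (AUC_ref/D_ref)
      = (1115/50) / (1726/100)
      = 22.3 / 17.26 = 1.2920 = 129.20%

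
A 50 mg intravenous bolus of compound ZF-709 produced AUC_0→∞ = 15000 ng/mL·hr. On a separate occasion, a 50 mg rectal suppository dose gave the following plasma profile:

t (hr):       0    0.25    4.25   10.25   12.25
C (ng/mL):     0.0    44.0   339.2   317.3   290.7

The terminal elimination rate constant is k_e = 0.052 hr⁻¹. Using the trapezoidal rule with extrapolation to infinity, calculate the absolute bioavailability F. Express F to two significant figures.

F = 0.60

Trapezoidal AUC_0→12.25 (rectal suppository):
  [0→0.25]: (0.0+44.0)/2 × 0.25 = 5.5
  [0.25→4.25]: (44.0+339.2)/2 × 4 = 766.4
  [4.25→10.25]: (339.2+317.3)/2 × 6 = 1969.5
  [10.25→12.25]: (317.3+290.7)/2 × 2 = 608.0
  Sum = 3349.4 ng/mL·hr
Tail: C_last/k_e = 290.7/0.052 = 5590.385
AUC_0→∞ (rectal suppository) = 3349.4 + 5590.385 = 8939.785 ng/mL·hr
F = (AUC_ev/D_ev)/(AUC_iv/D_iv) = (8939.785/50)/(15000/50) = 178.7957/300 = 0.5960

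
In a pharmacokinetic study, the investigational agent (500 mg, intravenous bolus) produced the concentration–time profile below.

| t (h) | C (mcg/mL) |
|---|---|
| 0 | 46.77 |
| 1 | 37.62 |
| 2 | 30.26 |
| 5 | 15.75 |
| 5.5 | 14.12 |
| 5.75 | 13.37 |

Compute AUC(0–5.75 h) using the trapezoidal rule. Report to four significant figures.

Trapezoidal AUC_0→5.75:
  [0→1]: (46.77+37.62)/2 × 1 = 42.195
  [1→2]: (37.62+30.26)/2 × 1 = 33.94
  [2→5]: (30.26+15.75)/2 × 3 = 69.015
  [5→5.5]: (15.75+14.12)/2 × 0.5 = 7.4675
  [5.5→5.75]: (14.12+13.37)/2 × 0.25 = 3.43625
  Sum = 156.05375 mcg/mL·h

AUC = 156.1 mcg/mL·h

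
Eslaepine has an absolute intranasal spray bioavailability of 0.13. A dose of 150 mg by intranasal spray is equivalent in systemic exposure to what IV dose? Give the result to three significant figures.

Systemic exposure from an extravascular dose = F × D_ev, so the equivalent IV dose is F × D_ev.
D_iv = F × D_ev = 0.13 × 150 = 19.5 mg

D_iv = 19.5 mg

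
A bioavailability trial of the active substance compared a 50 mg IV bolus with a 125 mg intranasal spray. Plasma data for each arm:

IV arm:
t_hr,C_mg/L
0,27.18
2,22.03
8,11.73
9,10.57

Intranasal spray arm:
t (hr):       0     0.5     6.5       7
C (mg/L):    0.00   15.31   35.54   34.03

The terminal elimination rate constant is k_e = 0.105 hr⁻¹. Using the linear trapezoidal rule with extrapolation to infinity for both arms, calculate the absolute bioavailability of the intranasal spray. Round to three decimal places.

Trapezoidal AUC_0→9 (IV):
  [0→2]: (27.18+22.03)/2 × 2 = 49.21
  [2→8]: (22.03+11.73)/2 × 6 = 101.28
  [8→9]: (11.73+10.57)/2 × 1 = 11.15
  Sum = 161.64 mg/L·hr
IV tail: 10.57/0.105 = 100.667; AUC_iv,0→∞ = 161.64 + 100.667 = 262.307 mg/L·hr
Trapezoidal AUC_0→7 (intranasal spray):
  [0→0.5]: (0.00+15.31)/2 × 0.5 = 3.8275
  [0.5→6.5]: (15.31+35.54)/2 × 6 = 152.55
  [6.5→7]: (35.54+34.03)/2 × 0.5 = 17.3925
  Sum = 173.77 mg/L·hr
intranasal spray tail: 34.03/0.105 = 324.095; AUC_ev,0→∞ = 173.77 + 324.095 = 497.865 mg/L·hr
F = (AUC_ev/D_ev)/(AUC_iv/D_iv) = (497.865/125)/(262.307/50) = 3.98292/5.24614 = 0.7592

F = 0.759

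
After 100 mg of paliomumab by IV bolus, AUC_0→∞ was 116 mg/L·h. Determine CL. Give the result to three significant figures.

CL = 0.862 L/h

CL = Dose_iv / AUC_0→∞
   = 100 / 116 = 0.862069 L/h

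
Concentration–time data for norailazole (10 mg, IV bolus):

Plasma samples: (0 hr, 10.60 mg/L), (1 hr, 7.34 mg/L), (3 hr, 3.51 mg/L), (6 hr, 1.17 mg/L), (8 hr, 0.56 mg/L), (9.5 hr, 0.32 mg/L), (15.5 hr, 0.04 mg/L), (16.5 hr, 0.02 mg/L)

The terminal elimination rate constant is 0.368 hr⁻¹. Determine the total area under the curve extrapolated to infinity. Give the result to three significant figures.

Trapezoidal AUC_0→16.5:
  [0→1]: (10.60+7.34)/2 × 1 = 8.97
  [1→3]: (7.34+3.51)/2 × 2 = 10.85
  [3→6]: (3.51+1.17)/2 × 3 = 7.02
  [6→8]: (1.17+0.56)/2 × 2 = 1.73
  [8→9.5]: (0.56+0.32)/2 × 1.5 = 0.66
  [9.5→15.5]: (0.32+0.04)/2 × 6 = 1.08
  [15.5→16.5]: (0.04+0.02)/2 × 1 = 0.03
  Sum = 30.34 mg/L·hr
Extrapolated tail: C_last / k_e = 0.02 / 0.368 = 0.054
AUC_0→∞ = 30.34 + 0.054 = 30.394 mg/L·hr

AUC = 30.4 mg/L·hr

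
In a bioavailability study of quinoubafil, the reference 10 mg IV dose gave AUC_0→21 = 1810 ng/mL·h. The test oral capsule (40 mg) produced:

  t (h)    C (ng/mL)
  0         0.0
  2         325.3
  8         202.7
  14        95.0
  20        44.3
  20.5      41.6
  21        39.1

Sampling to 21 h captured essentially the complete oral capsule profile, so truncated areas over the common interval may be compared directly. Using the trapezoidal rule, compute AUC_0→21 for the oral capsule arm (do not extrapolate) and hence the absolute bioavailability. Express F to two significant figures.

Trapezoidal AUC_0→21 (oral capsule):
  [0→2]: (0.0+325.3)/2 × 2 = 325.3
  [2→8]: (325.3+202.7)/2 × 6 = 1584.0
  [8→14]: (202.7+95.0)/2 × 6 = 893.1
  [14→20]: (95.0+44.3)/2 × 6 = 417.9
  [20→20.5]: (44.3+41.6)/2 × 0.5 = 21.475
  [20.5→21]: (41.6+39.1)/2 × 0.5 = 20.175
  Sum = 3261.95 ng/mL·h
F = (AUC_ev/D_ev)/(AUC_iv/D_iv) = (3261.95/40)/(1810/10) = 81.54875/181 = 0.4505

F = 0.45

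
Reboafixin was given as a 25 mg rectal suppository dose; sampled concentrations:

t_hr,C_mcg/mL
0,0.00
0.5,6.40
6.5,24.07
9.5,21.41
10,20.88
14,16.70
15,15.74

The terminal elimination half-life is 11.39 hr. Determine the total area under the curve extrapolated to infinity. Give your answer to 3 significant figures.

AUC = 522 mcg/mL·hr

Trapezoidal AUC_0→15:
  [0→0.5]: (0.00+6.40)/2 × 0.5 = 1.6
  [0.5→6.5]: (6.40+24.07)/2 × 6 = 91.41
  [6.5→9.5]: (24.07+21.41)/2 × 3 = 68.22
  [9.5→10]: (21.41+20.88)/2 × 0.5 = 10.5725
  [10→14]: (20.88+16.70)/2 × 4 = 75.16
  [14→15]: (16.70+15.74)/2 × 1 = 16.22
  Sum = 263.1825 mcg/mL·hr
k_e = ln2 / t½ = 0.693147 / 11.39 = 0.0609 hr^-1
Extrapolated tail: C_last / k_e = 15.74 / 0.0609 = 258.456
AUC_0→∞ = 263.1825 + 258.456 = 521.6385 mcg/mL·hr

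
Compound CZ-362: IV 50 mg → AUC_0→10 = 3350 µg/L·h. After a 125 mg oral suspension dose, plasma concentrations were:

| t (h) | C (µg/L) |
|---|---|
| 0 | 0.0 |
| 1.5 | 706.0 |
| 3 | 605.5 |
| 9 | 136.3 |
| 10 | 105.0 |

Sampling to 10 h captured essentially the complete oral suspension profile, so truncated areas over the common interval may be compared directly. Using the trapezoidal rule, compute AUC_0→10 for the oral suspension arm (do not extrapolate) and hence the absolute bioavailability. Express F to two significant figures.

Trapezoidal AUC_0→10 (oral suspension):
  [0→1.5]: (0.0+706.0)/2 × 1.5 = 529.5
  [1.5→3]: (706.0+605.5)/2 × 1.5 = 983.625
  [3→9]: (605.5+136.3)/2 × 6 = 2225.4
  [9→10]: (136.3+105.0)/2 × 1 = 120.65
  Sum = 3859.175 µg/L·h
F = (AUC_ev/D_ev)/(AUC_iv/D_iv) = (3859.175/125)/(3350/50) = 30.8734/67 = 0.4608

F = 0.46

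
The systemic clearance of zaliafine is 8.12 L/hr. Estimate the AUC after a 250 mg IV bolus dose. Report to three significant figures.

AUC_0→∞ = Dose_iv / CL
        = 250 / 8.12 = 30.7882 mg/L·hr

AUC = 30.8 mg/L·hr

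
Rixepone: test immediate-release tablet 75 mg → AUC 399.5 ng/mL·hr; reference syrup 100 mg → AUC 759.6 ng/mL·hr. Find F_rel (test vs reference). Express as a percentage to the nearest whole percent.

F_rel = (AUC_test/D_test) / (AUC_ref/D_ref)
      = (399.5/75) / (759.6/100)
      = 5.32667 / 7.596 = 0.7012 = 70.12%

F_rel = 70%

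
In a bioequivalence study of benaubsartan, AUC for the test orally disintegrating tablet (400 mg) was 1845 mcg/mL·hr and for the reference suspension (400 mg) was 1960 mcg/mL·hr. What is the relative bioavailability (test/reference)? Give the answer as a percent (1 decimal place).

F_rel = (AUC_test/D_test) / (AUC_ref/D_ref)
      = (1845/400) / (1960/400)
      = 4.6125 / 4.9 = 0.9413 = 94.13%

F_rel = 94.1%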